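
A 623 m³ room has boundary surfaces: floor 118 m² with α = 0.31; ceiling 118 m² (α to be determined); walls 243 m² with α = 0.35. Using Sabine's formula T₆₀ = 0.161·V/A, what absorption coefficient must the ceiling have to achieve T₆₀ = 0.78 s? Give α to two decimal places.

0.06

A = 0.161·V/T₆₀ = 0.161·623/0.78 = 128.59 m² sabins.
Absorption from the other surfaces = 118·0.31 + 243·0.35 = 121.63 m², so the ceiling must supply 6.96 m² over 118 m².
α = 6.96/118 = 0.059.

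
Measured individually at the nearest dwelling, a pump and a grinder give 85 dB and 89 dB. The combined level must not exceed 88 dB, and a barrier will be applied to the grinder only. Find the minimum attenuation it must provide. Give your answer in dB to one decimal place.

4.0 dB

Fixed contribution from the other source: Σ 10^(L/10) = 10^(85/10) = 3.162e+08 (85.00 dB).
The limit corresponds to 10^(88/10) = 6.310e+08; subtracting the fixed part leaves 3.147e+08 for the grinder, i.e. 84.98 dB.
So the grinder must be reduced from 89 to 84.98 dB: IL = 4.02 dB.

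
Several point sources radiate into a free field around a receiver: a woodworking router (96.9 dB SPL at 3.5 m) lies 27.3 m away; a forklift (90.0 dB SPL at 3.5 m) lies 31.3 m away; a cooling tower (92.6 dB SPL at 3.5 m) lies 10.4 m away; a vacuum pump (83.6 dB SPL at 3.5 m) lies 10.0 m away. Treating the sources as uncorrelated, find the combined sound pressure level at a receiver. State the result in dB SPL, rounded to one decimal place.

85.1 dB SPL

First find each source's level at the receiver (point-source: −20·log₁₀(r/r_ref)), then combine on an intensity basis.
woodworking router: 96.9 − 20·log₁₀(27.3/3.5) = 96.9 − 17.84 = 79.06 dB SPL.
forklift: 90.0 − 20·log₁₀(31.3/3.5) = 90.0 − 19.03 = 70.97 dB SPL.
cooling tower: 92.6 − 20·log₁₀(10.4/3.5) = 92.6 − 9.46 = 83.14 dB SPL.
vacuum pump: 83.6 − 20·log₁₀(10.0/3.5) = 83.6 − 9.12 = 74.48 dB SPL.
Σ 10^(L/10) = 3.272e+08 → L_total = 10·log₁₀(3.272e+08) = 85.15 dB SPL.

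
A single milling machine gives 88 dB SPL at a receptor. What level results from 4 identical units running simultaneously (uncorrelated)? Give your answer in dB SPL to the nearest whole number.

N identical incoherent sources raise the level by 10·log₁₀ N.
L_total = 88 + 10·log₁₀(4) = 88 + 6.021 = 94.02 dB SPL.

94 dB SPL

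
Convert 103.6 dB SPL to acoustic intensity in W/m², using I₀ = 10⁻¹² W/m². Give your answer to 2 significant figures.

L = 10·log₁₀(I/I₀) ⇒ I = I₀·10^(L/10) = 10⁻¹² × 10^10.36.

0.023 W/m²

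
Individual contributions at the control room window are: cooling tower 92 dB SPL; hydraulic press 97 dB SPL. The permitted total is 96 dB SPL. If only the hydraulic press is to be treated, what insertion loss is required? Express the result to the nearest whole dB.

3 dB

The untreated sources together contribute 10^(92/10) = 1.585e+09, i.e. 92.00 dB SPL.
To meet 96 dB SPL overall, the treated hydraulic press may contribute at most 10^(96/10) − 1.585e+09 = 2.396e+09, i.e. 93.80 dB SPL.
So the hydraulic press must be reduced from 97 to 93.80 dB SPL: IL = 3.20 dB.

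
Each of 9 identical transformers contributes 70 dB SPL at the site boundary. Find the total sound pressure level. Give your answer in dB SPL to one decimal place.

79.5 dB SPL

N identical incoherent sources raise the level by 10·log₁₀ N.
L_total = 70 + 10·log₁₀(9) = 70 + 9.542 = 79.54 dB SPL.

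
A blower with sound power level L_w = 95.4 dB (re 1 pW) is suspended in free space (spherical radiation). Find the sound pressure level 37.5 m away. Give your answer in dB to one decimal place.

The power spreads over a sphere of area 4π·r², so L_p = L_w − 10·log₁₀(4π·r²).
4π·r² = 1.767e+04 m², 10·log₁₀ of that is 42.473 dB.
L_p = 95.4 − 42.473 = 52.93 dB.

52.9 dB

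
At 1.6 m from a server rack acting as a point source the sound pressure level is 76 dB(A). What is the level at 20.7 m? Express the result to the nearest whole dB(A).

54 dB(A)

Spherical spreading from a point source gives a 20·log₁₀(r₂/r₁) drop.
L₂ = 76 − 20·log₁₀(20.7/1.6) = 76 − 22.237 = 53.76 dB(A).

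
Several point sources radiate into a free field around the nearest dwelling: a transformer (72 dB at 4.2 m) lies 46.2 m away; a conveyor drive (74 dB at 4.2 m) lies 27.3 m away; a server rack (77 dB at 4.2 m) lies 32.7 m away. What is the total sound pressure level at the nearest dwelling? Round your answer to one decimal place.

Apply inverse-square spreading to bring every level to the receiver, then sum 10^(L/10).
transformer: 72 − 20·log₁₀(46.2/4.2) = 72 − 20.83 = 51.17 dB.
conveyor drive: 74 − 20·log₁₀(27.3/4.2) = 74 − 16.26 = 57.74 dB.
server rack: 77 − 20·log₁₀(32.7/4.2) = 77 − 17.83 = 59.17 dB.
Σ 10^(L/10) = 1.552e+06 → L_total = 10·log₁₀(1.552e+06) = 61.91 dB.

61.9 dB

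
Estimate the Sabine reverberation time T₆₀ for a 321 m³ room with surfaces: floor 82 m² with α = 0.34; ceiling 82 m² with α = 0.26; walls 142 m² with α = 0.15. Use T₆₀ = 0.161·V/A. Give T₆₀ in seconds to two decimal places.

Summing Sᵢαᵢ: 82·0.34 + 82·0.26 + 142·0.15 = 70.50 m².
T₆₀ = 0.161·V/A = 0.161·321/70.50 = 0.733 s.

0.73 s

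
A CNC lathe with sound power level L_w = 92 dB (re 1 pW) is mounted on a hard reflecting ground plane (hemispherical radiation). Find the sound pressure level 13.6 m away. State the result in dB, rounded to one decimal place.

L_p = L_w − 10·log₁₀(2π·r²) with r = 13.6 m.
2π·r² = 1162 m², 10·log₁₀ of that is 30.653 dB.
L_p = 92 − 30.653 = 61.35 dB.

61.3 dB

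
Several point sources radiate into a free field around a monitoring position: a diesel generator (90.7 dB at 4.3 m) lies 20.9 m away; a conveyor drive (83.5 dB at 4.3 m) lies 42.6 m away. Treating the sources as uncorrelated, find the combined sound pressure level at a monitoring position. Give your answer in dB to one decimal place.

Propagate each source to the receiver with L = L_ref − 20·log₁₀(r/r_ref), then add intensities.
diesel generator: 90.7 − 20·log₁₀(20.9/4.3) = 90.7 − 13.73 = 76.97 dB.
conveyor drive: 83.5 − 20·log₁₀(42.6/4.3) = 83.5 − 19.92 = 63.58 dB.
Σ 10^(L/10) = 5.201e+07 → L_total = 10·log₁₀(5.201e+07) = 77.16 dB.

77.2 dB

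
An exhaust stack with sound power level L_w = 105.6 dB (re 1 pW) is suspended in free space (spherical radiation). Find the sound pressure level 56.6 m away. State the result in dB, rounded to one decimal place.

Free-field spherical radiation: L_p = L_w − 10·log₁₀(4π·r²), r = 56.6 m.
4π·r² = 4.026e+04 m², 10·log₁₀ of that is 46.048 dB.
L_p = 105.6 − 46.048 = 59.55 dB.

59.6 dB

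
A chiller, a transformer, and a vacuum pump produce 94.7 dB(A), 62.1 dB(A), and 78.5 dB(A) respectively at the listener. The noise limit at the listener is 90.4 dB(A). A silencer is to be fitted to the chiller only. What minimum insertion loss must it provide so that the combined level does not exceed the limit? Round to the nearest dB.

Fixed contribution from the other sources: Σ 10^(L/10) = 10^(62.1/10) + 10^(78.5/10) = 7.242e+07 (78.60 dB(A)).
To meet 90.4 dB(A) overall, the treated chiller may contribute at most 10^(90.4/10) − 7.242e+07 = 1.024e+09, i.e. 90.10 dB(A).
So the chiller must be reduced from 94.7 to 90.10 dB(A): IL = 4.60 dB.

5 dB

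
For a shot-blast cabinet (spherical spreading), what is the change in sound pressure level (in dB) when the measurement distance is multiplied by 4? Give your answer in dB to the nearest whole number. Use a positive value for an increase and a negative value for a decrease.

With spherical spreading the level changes by −20·log₁₀(r₂/r₁).
ΔL = −20·log₁₀(4) = -12.04 dB.

-12 dB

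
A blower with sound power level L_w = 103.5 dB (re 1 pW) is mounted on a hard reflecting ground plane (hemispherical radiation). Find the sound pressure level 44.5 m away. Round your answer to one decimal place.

The power spreads over a hemisphere of area 2π·r², so L_p = L_w − 10·log₁₀(2π·r²).
2π·r² = 1.244e+04 m², 10·log₁₀ of that is 40.949 dB.
L_p = 103.5 − 40.949 = 62.55 dB.

62.6 dB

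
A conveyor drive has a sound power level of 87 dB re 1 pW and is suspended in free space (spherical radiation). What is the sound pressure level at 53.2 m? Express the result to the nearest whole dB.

41 dB

The power spreads over a sphere of area 4π·r², so L_p = L_w − 10·log₁₀(4π·r²).
4π·r² = 3.557e+04 m², 10·log₁₀ of that is 45.510 dB.
L_p = 87 − 45.510 = 41.49 dB.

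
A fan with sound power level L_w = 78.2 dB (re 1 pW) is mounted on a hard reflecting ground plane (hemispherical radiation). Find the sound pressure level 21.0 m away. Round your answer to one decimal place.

Free-field hemispherical radiation: L_p = L_w − 10·log₁₀(2π·r²), r = 21.0 m.
2π·r² = 2771 m², 10·log₁₀ of that is 34.426 dB.
L_p = 78.2 − 34.426 = 43.77 dB.

43.8 dB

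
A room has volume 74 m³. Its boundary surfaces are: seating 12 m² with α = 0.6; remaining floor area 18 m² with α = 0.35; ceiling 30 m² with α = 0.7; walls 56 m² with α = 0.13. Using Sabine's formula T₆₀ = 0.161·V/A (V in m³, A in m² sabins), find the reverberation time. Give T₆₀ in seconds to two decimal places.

A = Σ Sᵢαᵢ = 12·0.6 + 18·0.35 + 30·0.7 + 56·0.13 = 41.78 m².
T₆₀ = 0.161·V/A = 0.161·74/41.78 = 0.285 s.

0.29 s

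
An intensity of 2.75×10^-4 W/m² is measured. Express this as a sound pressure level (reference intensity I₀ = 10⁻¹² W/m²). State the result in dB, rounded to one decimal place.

L = 10·log₁₀(I/I₀) = 10·log₁₀(2.75×10^-4/10⁻¹²) = 10·log₁₀(2.75×10^8).
L = 10·(0.4393 + 8) = 84.39 dB.

84.4 dB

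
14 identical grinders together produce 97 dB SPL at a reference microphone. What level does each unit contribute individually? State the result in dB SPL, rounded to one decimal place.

For N identical incoherent sources L_total = L₁ + 10·log₁₀ N, so L₁ = 97 − 10·log₁₀(14) = 97 − 11.461.

85.5 dB SPL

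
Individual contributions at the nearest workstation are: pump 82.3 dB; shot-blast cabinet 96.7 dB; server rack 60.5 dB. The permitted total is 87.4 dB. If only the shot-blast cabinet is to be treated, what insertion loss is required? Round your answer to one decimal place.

10.9 dB

Fixed contribution from the other sources: Σ 10^(L/10) = 10^(82.3/10) + 10^(60.5/10) = 1.709e+08 (82.33 dB).
The limit corresponds to 10^(87.4/10) = 5.495e+08; subtracting the fixed part leaves 3.786e+08 for the shot-blast cabinet, i.e. 85.78 dB.
Required insertion loss = 96.7 − 85.78 = 10.92 dB.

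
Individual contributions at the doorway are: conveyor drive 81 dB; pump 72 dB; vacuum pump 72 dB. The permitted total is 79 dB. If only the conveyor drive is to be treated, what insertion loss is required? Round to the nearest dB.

4 dB

Everything except the conveyor drive sums to 10^(72/10) + 10^(72/10) = 3.170e+07 in linear terms, 75.01 dB.
To meet 79 dB overall, the treated conveyor drive may contribute at most 10^(79/10) − 3.170e+07 = 4.773e+07, i.e. 76.79 dB.
Required insertion loss = 81 − 76.79 = 4.21 dB.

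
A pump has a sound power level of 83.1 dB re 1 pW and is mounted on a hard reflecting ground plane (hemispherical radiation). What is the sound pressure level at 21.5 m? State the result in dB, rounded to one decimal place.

L_p = L_w − 10·log₁₀(2π·r²) with r = 21.5 m.
2π·r² = 2904 m², 10·log₁₀ of that is 34.631 dB.
L_p = 83.1 − 34.631 = 48.47 dB.

48.5 dB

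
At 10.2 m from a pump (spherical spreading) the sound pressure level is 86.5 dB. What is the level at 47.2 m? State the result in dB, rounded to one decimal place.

Spherical spreading from a point source gives a 20·log₁₀(r₂/r₁) drop.
L₂ = 86.5 − 20·log₁₀(47.2/10.2) = 86.5 − 13.307 = 73.19 dB.

73.2 dB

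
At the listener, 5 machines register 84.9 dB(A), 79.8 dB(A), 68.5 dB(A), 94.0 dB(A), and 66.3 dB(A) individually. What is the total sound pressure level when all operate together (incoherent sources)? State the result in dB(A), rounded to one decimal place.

94.7 dB(A)

For uncorrelated sources the intensities add, so convert each level to linear form, sum, and take 10·log₁₀ of the total.
Σ 10^(L/10) = 10^(84.9/10) + 10^(79.8/10) + 10^(68.5/10) + 10^(94.0/10) + 10^(66.3/10) = 2.928e+09.
L_total = 10·log₁₀(2.928e+09) = 94.67 dB(A).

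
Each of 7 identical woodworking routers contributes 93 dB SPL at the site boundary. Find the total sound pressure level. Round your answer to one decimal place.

101.5 dB SPL

L_total = L₁ + 10·log₁₀ N for N identical incoherent sources.
L_total = 93 + 10·log₁₀(7) = 93 + 8.451 = 101.45 dB SPL.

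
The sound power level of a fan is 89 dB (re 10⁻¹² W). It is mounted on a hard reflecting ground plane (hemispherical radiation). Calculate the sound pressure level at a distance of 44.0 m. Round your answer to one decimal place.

L_p = L_w − 10·log₁₀(2π·r²) with r = 44.0 m.
2π·r² = 1.216e+04 m², 10·log₁₀ of that is 40.851 dB.
L_p = 89 − 40.851 = 48.15 dB.

48.1 dB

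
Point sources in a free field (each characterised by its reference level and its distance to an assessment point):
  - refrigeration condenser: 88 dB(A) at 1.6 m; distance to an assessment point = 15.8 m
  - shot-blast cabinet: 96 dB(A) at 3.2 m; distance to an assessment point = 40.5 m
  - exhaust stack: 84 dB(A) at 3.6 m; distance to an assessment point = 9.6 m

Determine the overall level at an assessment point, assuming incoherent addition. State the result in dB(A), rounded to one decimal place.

Propagate each source to the receiver with L = L_ref − 20·log₁₀(r/r_ref), then add intensities.
refrigeration condenser: 88 − 20·log₁₀(15.8/1.6) = 88 − 19.89 = 68.11 dB(A).
shot-blast cabinet: 96 − 20·log₁₀(40.5/3.2) = 96 − 22.05 = 73.95 dB(A).
exhaust stack: 84 − 20·log₁₀(9.6/3.6) = 84 − 8.52 = 75.48 dB(A).
Σ 10^(L/10) = 6.665e+07 → L_total = 10·log₁₀(6.665e+07) = 78.24 dB(A).

78.2 dB(A)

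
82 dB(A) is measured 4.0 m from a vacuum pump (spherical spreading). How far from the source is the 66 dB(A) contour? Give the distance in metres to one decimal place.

25.2 m

The 16.0 dB drop corresponds to a distance ratio of 10^(16.0/20) for a point source.
r₂ = 4.0·10^((82−66)/20) = 4.0·10^(16.0/20) = 25.24 m.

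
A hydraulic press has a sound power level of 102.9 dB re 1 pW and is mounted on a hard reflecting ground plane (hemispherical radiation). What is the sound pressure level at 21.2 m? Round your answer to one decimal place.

68.4 dB

L_p = L_w − 10·log₁₀(2π·r²) with r = 21.2 m.
2π·r² = 2824 m², 10·log₁₀ of that is 34.509 dB.
L_p = 102.9 − 34.509 = 68.39 dB.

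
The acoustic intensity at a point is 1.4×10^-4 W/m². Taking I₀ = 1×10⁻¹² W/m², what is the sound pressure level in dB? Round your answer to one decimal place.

81.5 dB

L = 10·log₁₀(I/I₀) = 10·log₁₀(1.4×10^-4/10⁻¹²) = 10·log₁₀(1.4×10^8).
L = 10·(0.1461 + 8) = 81.46 dB.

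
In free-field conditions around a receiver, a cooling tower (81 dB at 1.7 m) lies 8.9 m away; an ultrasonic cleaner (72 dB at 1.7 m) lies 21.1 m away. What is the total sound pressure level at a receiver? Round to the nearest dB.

Propagate each source to the receiver with L = L_ref − 20·log₁₀(r/r_ref), then add intensities.
cooling tower: 81 − 20·log₁₀(8.9/1.7) = 81 − 14.38 = 66.62 dB.
ultrasonic cleaner: 72 − 20·log₁₀(21.1/1.7) = 72 − 21.88 = 50.12 dB.
Σ 10^(L/10) = 4.696e+06 → L_total = 10·log₁₀(4.696e+06) = 66.72 dB.

67 dB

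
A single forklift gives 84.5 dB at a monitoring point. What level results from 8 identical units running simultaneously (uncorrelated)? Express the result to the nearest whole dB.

L_total = L₁ + 10·log₁₀ N for N identical incoherent sources.
L_total = 84.5 + 10·log₁₀(8) = 84.5 + 9.031 = 93.53 dB.

94 dB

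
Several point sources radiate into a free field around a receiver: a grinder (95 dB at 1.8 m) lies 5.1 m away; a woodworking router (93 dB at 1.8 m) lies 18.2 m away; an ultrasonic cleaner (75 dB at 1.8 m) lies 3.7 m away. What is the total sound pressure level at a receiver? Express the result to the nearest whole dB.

86 dB

First find each source's level at the receiver (point-source: −20·log₁₀(r/r_ref)), then combine on an intensity basis.
grinder: 95 − 20·log₁₀(5.1/1.8) = 95 − 9.05 = 85.95 dB.
woodworking router: 93 − 20·log₁₀(18.2/1.8) = 93 − 20.10 = 72.90 dB.
ultrasonic cleaner: 75 − 20·log₁₀(3.7/1.8) = 75 − 6.26 = 68.74 dB.
Σ 10^(L/10) = 4.209e+08 → L_total = 10·log₁₀(4.209e+08) = 86.24 dB.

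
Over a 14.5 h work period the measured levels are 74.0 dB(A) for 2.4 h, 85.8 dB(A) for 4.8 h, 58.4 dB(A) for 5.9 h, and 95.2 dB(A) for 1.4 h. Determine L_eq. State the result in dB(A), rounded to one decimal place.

86.5 dB(A)

L_eq = 10·log₁₀[(1/T)·Σ tᵢ·10^(Lᵢ/10)] with T = 14.5 h.
Σ tᵢ·10^(Lᵢ/10) = 2.4·10^(74.0/10) + 4.8·10^(85.8/10) + 5.9·10^(58.4/10) + 1.4·10^(95.2/10) = 6.525e+09.
L_eq = 10·log₁₀(6.525e+09/14.5) = 86.53 dB(A).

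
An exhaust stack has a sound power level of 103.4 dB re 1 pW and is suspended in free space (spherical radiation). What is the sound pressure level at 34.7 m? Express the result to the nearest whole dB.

62 dB

L_p = L_w − 10·log₁₀(4π·r²) with r = 34.7 m.
4π·r² = 1.513e+04 m², 10·log₁₀ of that is 41.799 dB.
L_p = 103.4 − 41.799 = 61.60 dB.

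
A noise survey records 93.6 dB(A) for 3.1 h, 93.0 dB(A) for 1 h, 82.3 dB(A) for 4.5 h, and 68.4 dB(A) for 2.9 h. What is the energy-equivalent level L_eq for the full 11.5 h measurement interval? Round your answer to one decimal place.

89.3 dB(A)

Weight each interval's intensity by its duration and average over T = 11.5 h:
Σ tᵢ·10^(Lᵢ/10) = 3.1·10^(93.6/10) + 1·10^(93.0/10) + 4.5·10^(82.3/10) + 2.9·10^(68.4/10) = 9.881e+09.
L_eq = 10·log₁₀(9.881e+09/11.5) = 89.34 dB(A).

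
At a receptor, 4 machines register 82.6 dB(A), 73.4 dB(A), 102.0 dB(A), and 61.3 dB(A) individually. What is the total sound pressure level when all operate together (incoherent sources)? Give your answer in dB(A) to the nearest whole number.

For uncorrelated sources the intensities add, so convert each level to linear form, sum, and take 10·log₁₀ of the total.
Σ 10^(L/10) = 10^(82.6/10) + 10^(73.4/10) + 10^(102.0/10) + 10^(61.3/10) = 1.605e+10.
L_total = 10·log₁₀(1.605e+10) = 102.06 dB(A).

102 dB(A)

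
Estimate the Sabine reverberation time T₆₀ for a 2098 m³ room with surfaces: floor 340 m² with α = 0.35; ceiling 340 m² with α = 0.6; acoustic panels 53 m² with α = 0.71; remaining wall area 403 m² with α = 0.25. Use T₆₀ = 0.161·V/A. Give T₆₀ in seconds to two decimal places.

Total absorption A = 340·0.35 + 340·0.6 + 53·0.71 + 403·0.25 = 461.38 m² sabins.
T₆₀ = 0.161·V/A = 0.161·2098/461.38 = 0.732 s.

0.73 s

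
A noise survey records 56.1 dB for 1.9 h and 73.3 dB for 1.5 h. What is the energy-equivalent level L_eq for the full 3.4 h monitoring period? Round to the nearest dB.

70 dB

L_eq = 10·log₁₀[(1/T)·Σ tᵢ·10^(Lᵢ/10)] with T = 3.4 h.
Σ tᵢ·10^(Lᵢ/10) = 1.9·10^(56.1/10) + 1.5·10^(73.3/10) = 3.284e+07.
L_eq = 10·log₁₀(3.284e+07/3.4) = 69.85 dB.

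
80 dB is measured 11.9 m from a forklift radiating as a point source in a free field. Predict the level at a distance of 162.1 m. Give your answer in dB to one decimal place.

57.3 dB

Spherical spreading from a point source gives a 20·log₁₀(r₂/r₁) drop.
L₂ = 80 − 20·log₁₀(162.1/11.9) = 80 − 22.685 = 57.32 dB.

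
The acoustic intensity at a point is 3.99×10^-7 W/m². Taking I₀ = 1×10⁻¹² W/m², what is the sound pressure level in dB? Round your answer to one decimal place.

56.0 dB

I/I₀ = 3.99×10^-7/10⁻¹² = 3.99×10^5, and L = 10·log₁₀(I/I₀).
L = 10·(0.6010 + 5) = 56.01 dB.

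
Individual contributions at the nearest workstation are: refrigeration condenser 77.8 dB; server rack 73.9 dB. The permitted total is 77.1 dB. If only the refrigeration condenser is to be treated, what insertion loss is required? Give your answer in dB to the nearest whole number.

4 dB

Everything except the refrigeration condenser sums to 10^(73.9/10) = 2.455e+07 in linear terms, 73.90 dB.
To meet 77.1 dB overall, the treated refrigeration condenser may contribute at most 10^(77.1/10) − 2.455e+07 = 2.674e+07, i.e. 74.27 dB.
So the refrigeration condenser must be reduced from 77.8 to 74.27 dB: IL = 3.53 dB.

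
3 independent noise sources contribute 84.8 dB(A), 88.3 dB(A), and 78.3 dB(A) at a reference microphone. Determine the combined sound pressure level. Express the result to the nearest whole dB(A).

For uncorrelated sources the intensities add, so convert each level to linear form, sum, and take 10·log₁₀ of the total.
Σ 10^(L/10) = 10^(84.8/10) + 10^(88.3/10) + 10^(78.3/10) = 1.046e+09.
L_total = 10·log₁₀(1.046e+09) = 90.19 dB(A).

90 dB(A)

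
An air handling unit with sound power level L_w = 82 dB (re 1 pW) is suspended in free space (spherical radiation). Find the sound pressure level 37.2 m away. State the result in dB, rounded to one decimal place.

Free-field spherical radiation: L_p = L_w − 10·log₁₀(4π·r²), r = 37.2 m.
4π·r² = 1.739e+04 m², 10·log₁₀ of that is 42.403 dB.
L_p = 82 − 42.403 = 39.60 dB.

39.6 dB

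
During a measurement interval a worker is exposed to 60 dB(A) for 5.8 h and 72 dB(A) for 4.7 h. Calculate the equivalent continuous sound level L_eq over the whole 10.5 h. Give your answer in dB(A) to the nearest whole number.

L_eq = 10·log₁₀[(1/T)·Σ tᵢ·10^(Lᵢ/10)] with T = 10.5 h.
Σ tᵢ·10^(Lᵢ/10) = 5.8·10^(60/10) + 4.7·10^(72/10) = 8.029e+07.
L_eq = 10·log₁₀(8.029e+07/10.5) = 68.83 dB(A).

69 dB(A)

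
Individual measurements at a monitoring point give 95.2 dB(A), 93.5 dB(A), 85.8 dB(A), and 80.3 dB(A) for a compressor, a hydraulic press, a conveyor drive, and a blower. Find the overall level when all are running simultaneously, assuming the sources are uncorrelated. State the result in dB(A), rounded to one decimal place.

97.8 dB(A)

For uncorrelated sources the intensities add, so convert each level to linear form, sum, and take 10·log₁₀ of the total.
Σ 10^(L/10) = 10^(95.2/10) + 10^(93.5/10) + 10^(85.8/10) + 10^(80.3/10) = 6.037e+09.
L_total = 10·log₁₀(6.037e+09) = 97.81 dB(A).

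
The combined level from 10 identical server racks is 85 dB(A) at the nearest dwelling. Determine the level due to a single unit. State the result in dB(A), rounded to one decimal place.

75.0 dB(A)

10 equal contributions raise the level by 10·log₁₀ 10 = 10.000 dB, so each unit alone gives 85 − 10.000.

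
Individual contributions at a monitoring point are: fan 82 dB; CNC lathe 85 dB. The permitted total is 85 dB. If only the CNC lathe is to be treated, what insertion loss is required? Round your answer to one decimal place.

The untreated sources together contribute 10^(82/10) = 1.585e+08, i.e. 82.00 dB.
The limit corresponds to 10^(85/10) = 3.162e+08; subtracting the fixed part leaves 1.577e+08 for the CNC lathe, i.e. 81.98 dB.
Required insertion loss = 85 − 81.98 = 3.02 dB.

3.0 dB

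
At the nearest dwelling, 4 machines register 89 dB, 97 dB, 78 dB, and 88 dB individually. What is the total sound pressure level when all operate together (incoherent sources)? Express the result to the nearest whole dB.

98 dB

For uncorrelated sources the intensities add, so convert each level to linear form, sum, and take 10·log₁₀ of the total.
Σ 10^(L/10) = 10^(89/10) + 10^(97/10) + 10^(78/10) + 10^(88/10) = 6.500e+09.
L_total = 10·log₁₀(6.500e+09) = 98.13 dB.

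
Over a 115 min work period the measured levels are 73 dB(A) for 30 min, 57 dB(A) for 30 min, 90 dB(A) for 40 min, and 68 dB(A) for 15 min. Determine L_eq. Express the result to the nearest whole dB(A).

85 dB(A)

L_eq = 10·log₁₀[(1/T)·Σ tᵢ·10^(Lᵢ/10)] with T = 115 min.
Σ tᵢ·10^(Lᵢ/10) = 30·10^(73/10) + 30·10^(57/10) + 40·10^(90/10) + 15·10^(68/10) = 4.071e+10.
L_eq = 10·log₁₀(4.071e+10/115) = 85.49 dB(A).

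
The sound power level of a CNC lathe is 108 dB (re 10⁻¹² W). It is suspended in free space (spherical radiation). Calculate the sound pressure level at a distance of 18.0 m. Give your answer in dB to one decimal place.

L_p = L_w − 10·log₁₀(4π·r²) with r = 18.0 m.
4π·r² = 4072 m², 10·log₁₀ of that is 36.098 dB.
L_p = 108 − 36.098 = 71.90 dB.

71.9 dB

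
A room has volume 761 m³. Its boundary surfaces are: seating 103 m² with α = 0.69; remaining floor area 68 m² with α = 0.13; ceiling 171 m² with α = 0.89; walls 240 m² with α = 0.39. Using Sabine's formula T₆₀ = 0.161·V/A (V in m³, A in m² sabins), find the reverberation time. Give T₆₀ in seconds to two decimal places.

Summing Sᵢαᵢ: 103·0.69 + 68·0.13 + 171·0.89 + 240·0.39 = 325.70 m².
T₆₀ = 0.161·V/A = 0.161·761/325.70 = 0.376 s.

0.38 s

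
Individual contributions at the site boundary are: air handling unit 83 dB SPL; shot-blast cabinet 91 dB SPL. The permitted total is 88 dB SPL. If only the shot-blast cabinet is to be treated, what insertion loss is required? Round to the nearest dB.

Fixed contribution from the other source: Σ 10^(L/10) = 10^(83/10) = 1.995e+08 (83.00 dB SPL).
The limit corresponds to 10^(88/10) = 6.310e+08; subtracting the fixed part leaves 4.314e+08 for the shot-blast cabinet, i.e. 86.35 dB SPL.
Required insertion loss = 91 − 86.35 = 4.65 dB.

5 dB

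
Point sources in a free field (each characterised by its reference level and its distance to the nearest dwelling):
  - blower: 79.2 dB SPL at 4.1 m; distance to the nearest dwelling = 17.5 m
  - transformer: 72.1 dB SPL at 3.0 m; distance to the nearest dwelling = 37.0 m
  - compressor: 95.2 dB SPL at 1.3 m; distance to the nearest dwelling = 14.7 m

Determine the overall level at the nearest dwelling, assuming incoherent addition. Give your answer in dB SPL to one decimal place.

74.9 dB SPL

First find each source's level at the receiver (point-source: −20·log₁₀(r/r_ref)), then combine on an intensity basis.
blower: 79.2 − 20·log₁₀(17.5/4.1) = 79.2 − 12.61 = 66.59 dB SPL.
transformer: 72.1 − 20·log₁₀(37.0/3.0) = 72.1 − 21.82 = 50.28 dB SPL.
compressor: 95.2 − 20·log₁₀(14.7/1.3) = 95.2 − 21.07 = 74.13 dB SPL.
Σ 10^(L/10) = 3.057e+07 → L_total = 10·log₁₀(3.057e+07) = 74.85 dB SPL.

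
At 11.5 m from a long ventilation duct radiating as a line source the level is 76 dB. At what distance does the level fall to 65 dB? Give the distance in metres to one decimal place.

The 11.0 dB drop corresponds to a distance ratio of 10^(11.0/10) for a line source.
r₂ = 11.5·10^((76−65)/10) = 11.5·10^(11.0/10) = 144.78 m.

144.8 m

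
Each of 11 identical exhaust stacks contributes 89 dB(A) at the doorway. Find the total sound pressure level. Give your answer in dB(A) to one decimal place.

99.4 dB(A)

N identical incoherent sources raise the level by 10·log₁₀ N.
L_total = 89 + 10·log₁₀(11) = 89 + 10.414 = 99.41 dB(A).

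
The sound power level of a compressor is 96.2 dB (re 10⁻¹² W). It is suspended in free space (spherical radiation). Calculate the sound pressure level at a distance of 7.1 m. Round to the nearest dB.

The power spreads over a sphere of area 4π·r², so L_p = L_w − 10·log₁₀(4π·r²).
4π·r² = 633.5 m², 10·log₁₀ of that is 28.017 dB.
L_p = 96.2 − 28.017 = 68.18 dB.

68 dB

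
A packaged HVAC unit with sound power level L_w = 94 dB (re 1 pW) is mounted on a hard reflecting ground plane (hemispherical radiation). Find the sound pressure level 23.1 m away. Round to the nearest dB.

59 dB

L_p = L_w − 10·log₁₀(2π·r²) with r = 23.1 m.
2π·r² = 3353 m², 10·log₁₀ of that is 35.254 dB.
L_p = 94 − 35.254 = 58.75 dB.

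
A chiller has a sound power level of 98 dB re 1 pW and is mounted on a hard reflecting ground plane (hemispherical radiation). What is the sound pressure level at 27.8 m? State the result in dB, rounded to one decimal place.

L_p = L_w − 10·log₁₀(2π·r²) with r = 27.8 m.
2π·r² = 4856 m², 10·log₁₀ of that is 36.863 dB.
L_p = 98 − 36.863 = 61.14 dB.

61.1 dB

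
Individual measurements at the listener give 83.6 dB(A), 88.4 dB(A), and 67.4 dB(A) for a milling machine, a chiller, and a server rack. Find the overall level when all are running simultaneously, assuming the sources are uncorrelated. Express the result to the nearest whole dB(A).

90 dB(A)

For uncorrelated sources the intensities add, so convert each level to linear form, sum, and take 10·log₁₀ of the total.
Σ 10^(L/10) = 10^(83.6/10) + 10^(88.4/10) + 10^(67.4/10) = 9.264e+08.
L_total = 10·log₁₀(9.264e+08) = 89.67 dB(A).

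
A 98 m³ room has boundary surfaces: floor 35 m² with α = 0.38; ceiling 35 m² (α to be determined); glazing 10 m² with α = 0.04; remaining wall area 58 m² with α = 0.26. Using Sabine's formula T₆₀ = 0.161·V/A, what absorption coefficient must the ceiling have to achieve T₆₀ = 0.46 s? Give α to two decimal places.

0.16

From T₆₀ = 0.161·V/A, the target T₆₀ = 0.46 s needs A = 0.161·98/0.46 = 34.30 m².
Absorption from the other surfaces = 35·0.38 + 10·0.04 + 58·0.26 = 28.78 m², so the ceiling must supply 5.52 m² over 35 m².
α = 5.52/35 = 0.158.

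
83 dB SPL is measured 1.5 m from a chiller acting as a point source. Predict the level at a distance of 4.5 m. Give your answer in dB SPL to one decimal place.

For a point source, L₂ = L₁ − 20·log₁₀(r₂/r₁).
L₂ = 83 − 20·log₁₀(4.5/1.5) = 83 − 9.542 = 73.46 dB SPL.

73.5 dB SPL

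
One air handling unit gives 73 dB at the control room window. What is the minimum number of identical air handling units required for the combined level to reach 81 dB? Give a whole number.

Need L₁ + 10·log₁₀ N ≥ 81, i.e. log₁₀ N ≥ 0.80.
N ≥ 10^(8.0/10) = 6.310, so N = 7.

7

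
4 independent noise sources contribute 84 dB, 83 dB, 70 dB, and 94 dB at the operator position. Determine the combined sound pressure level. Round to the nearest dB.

95 dB

For uncorrelated sources the intensities add, so convert each level to linear form, sum, and take 10·log₁₀ of the total.
Σ 10^(L/10) = 10^(84/10) + 10^(83/10) + 10^(70/10) + 10^(94/10) = 2.973e+09.
L_total = 10·log₁₀(2.973e+09) = 94.73 dB.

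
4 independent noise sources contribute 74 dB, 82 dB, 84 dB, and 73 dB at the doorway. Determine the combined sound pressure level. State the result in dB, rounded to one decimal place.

Incoherent sources combine by intensity addition: L_total = 10·log₁₀(Σ 10^(L_i/10)).
Σ 10^(L/10) = 10^(74/10) + 10^(82/10) + 10^(84/10) + 10^(73/10) = 4.547e+08.
L_total = 10·log₁₀(4.547e+08) = 86.58 dB.

86.6 dB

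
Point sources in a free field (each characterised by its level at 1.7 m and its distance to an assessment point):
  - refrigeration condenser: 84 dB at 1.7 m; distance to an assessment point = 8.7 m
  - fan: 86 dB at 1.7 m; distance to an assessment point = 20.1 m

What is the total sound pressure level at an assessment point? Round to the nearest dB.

Apply inverse-square spreading to bring every level to the receiver, then sum 10^(L/10).
refrigeration condenser: 84 − 20·log₁₀(8.7/1.7) = 84 − 14.18 = 69.82 dB.
fan: 86 − 20·log₁₀(20.1/1.7) = 86 − 21.45 = 64.55 dB.
Σ 10^(L/10) = 1.244e+07 → L_total = 10·log₁₀(1.244e+07) = 70.95 dB.

71 dB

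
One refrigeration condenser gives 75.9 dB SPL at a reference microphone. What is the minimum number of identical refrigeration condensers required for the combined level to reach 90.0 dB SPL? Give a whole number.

N identical sources give L₁ + 10·log₁₀ N, so require 10·log₁₀ N ≥ 90.0 − 75.9 = 14.1 dB.
N ≥ 10^(14.1/10) = 25.704, so N = 26.

26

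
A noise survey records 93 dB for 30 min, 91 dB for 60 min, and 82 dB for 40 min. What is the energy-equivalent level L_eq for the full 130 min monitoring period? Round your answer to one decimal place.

L_eq = 10·log₁₀[(1/T)·Σ tᵢ·10^(Lᵢ/10)] with T = 130 min.
Σ tᵢ·10^(Lᵢ/10) = 30·10^(93/10) + 60·10^(91/10) + 40·10^(82/10) = 1.417e+11.
L_eq = 10·log₁₀(1.417e+11/130) = 90.38 dB.

90.4 dB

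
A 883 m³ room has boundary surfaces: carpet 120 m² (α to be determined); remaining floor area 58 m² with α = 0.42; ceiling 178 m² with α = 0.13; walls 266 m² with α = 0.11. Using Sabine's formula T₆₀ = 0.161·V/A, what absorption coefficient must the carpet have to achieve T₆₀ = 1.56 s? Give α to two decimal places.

From T₆₀ = 0.161·V/A, the target T₆₀ = 1.56 s needs A = 0.161·883/1.56 = 91.13 m².
Absorption from the other surfaces = 58·0.42 + 178·0.13 + 266·0.11 = 76.76 m², so the carpet must supply 14.37 m² over 120 m².
α = 14.37/120 = 0.120.

0.12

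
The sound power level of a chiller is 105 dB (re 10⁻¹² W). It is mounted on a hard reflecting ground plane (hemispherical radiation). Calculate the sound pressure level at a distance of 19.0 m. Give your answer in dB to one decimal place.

Free-field hemispherical radiation: L_p = L_w − 10·log₁₀(2π·r²), r = 19.0 m.
2π·r² = 2268 m², 10·log₁₀ of that is 33.557 dB.
L_p = 105 − 33.557 = 71.44 dB.

71.4 dB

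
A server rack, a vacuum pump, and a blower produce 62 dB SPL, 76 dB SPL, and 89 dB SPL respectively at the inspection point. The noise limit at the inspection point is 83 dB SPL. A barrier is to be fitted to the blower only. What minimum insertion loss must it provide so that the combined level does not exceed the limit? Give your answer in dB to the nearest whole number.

The untreated sources together contribute 10^(62/10) + 10^(76/10) = 4.140e+07, i.e. 76.17 dB SPL.
The limit corresponds to 10^(83/10) = 1.995e+08; subtracting the fixed part leaves 1.581e+08 for the blower, i.e. 81.99 dB SPL.
So the blower must be reduced from 89 to 81.99 dB SPL: IL = 7.01 dB.

7 dB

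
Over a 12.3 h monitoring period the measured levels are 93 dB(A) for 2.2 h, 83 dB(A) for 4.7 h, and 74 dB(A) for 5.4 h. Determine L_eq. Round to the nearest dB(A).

The energy average is taken in the linear domain: L_eq = 10·log₁₀[(Σ tᵢ·10^(Lᵢ/10))/T], T = 12.3 h.
Σ tᵢ·10^(Lᵢ/10) = 2.2·10^(93/10) + 4.7·10^(83/10) + 5.4·10^(74/10) = 5.463e+09.
L_eq = 10·log₁₀(5.463e+09/12.3) = 86.48 dB(A).

86 dB(A)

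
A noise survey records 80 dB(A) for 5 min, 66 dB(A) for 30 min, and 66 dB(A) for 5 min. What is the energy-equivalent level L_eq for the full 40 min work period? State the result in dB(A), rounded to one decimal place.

The energy average is taken in the linear domain: L_eq = 10·log₁₀[(Σ tᵢ·10^(Lᵢ/10))/T], T = 40 min.
Σ tᵢ·10^(Lᵢ/10) = 5·10^(80/10) + 30·10^(66/10) + 5·10^(66/10) = 6.393e+08.
L_eq = 10·log₁₀(6.393e+08/40) = 72.04 dB(A).

72.0 dB(A)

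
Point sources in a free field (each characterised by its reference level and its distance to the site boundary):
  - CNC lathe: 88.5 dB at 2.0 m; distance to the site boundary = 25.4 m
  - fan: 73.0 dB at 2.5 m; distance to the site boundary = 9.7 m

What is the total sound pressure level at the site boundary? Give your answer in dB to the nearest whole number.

68 dB

Propagate each source to the receiver with L = L_ref − 20·log₁₀(r/r_ref), then add intensities.
CNC lathe: 88.5 − 20·log₁₀(25.4/2.0) = 88.5 − 22.08 = 66.42 dB.
fan: 73.0 − 20·log₁₀(9.7/2.5) = 73.0 − 11.78 = 61.22 dB.
Σ 10^(L/10) = 5.715e+06 → L_total = 10·log₁₀(5.715e+06) = 67.57 dB.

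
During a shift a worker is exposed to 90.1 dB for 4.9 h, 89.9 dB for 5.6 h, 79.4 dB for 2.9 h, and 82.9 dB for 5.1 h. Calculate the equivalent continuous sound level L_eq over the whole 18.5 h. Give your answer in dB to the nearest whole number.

88 dB

Weight each interval's intensity by its duration and average over T = 18.5 h:
Σ tᵢ·10^(Lᵢ/10) = 4.9·10^(90.1/10) + 5.6·10^(89.9/10) + 2.9·10^(79.4/10) + 5.1·10^(82.9/10) = 1.173e+10.
L_eq = 10·log₁₀(1.173e+10/18.5) = 88.02 dB.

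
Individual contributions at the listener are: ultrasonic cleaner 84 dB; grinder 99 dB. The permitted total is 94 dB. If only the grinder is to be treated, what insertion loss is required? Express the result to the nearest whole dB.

5 dB

Fixed contribution from the other source: Σ 10^(L/10) = 10^(84/10) = 2.512e+08 (84.00 dB).
The limit corresponds to 10^(94/10) = 2.512e+09; subtracting the fixed part leaves 2.261e+09 for the grinder, i.e. 93.54 dB.
So the grinder must be reduced from 99 to 93.54 dB: IL = 5.46 dB.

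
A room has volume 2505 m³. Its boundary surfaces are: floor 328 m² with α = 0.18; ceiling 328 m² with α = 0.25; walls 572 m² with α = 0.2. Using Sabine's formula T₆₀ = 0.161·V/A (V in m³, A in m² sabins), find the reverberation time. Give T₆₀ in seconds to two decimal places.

A = Σ Sᵢαᵢ = 328·0.18 + 328·0.25 + 572·0.2 = 255.44 m².
T₆₀ = 0.161 × 2505 / 255.44 = 1.579 s.

1.58 s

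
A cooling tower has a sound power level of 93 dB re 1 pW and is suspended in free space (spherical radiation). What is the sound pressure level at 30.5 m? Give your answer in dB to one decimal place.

52.3 dB

The power spreads over a sphere of area 4π·r², so L_p = L_w − 10·log₁₀(4π·r²).
4π·r² = 1.169e+04 m², 10·log₁₀ of that is 40.678 dB.
L_p = 93 − 40.678 = 52.32 dB.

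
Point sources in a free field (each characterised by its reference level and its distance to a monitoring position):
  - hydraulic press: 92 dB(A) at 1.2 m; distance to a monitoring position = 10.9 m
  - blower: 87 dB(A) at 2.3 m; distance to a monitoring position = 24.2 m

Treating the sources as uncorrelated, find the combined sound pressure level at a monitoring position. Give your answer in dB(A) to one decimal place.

First find each source's level at the receiver (point-source: −20·log₁₀(r/r_ref)), then combine on an intensity basis.
hydraulic press: 92 − 20·log₁₀(10.9/1.2) = 92 − 19.16 = 72.84 dB(A).
blower: 87 − 20·log₁₀(24.2/2.3) = 87 − 20.44 = 66.56 dB(A).
Σ 10^(L/10) = 2.374e+07 → L_total = 10·log₁₀(2.374e+07) = 73.75 dB(A).

73.8 dB(A)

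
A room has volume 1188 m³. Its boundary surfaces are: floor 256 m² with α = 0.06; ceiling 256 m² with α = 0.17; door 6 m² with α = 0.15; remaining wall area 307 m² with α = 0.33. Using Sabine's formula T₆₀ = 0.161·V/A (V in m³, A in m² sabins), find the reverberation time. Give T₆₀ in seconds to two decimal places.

Summing Sᵢαᵢ: 256·0.06 + 256·0.17 + 6·0.15 + 307·0.33 = 161.09 m².
T₆₀ = 0.161 × 1188 / 161.09 = 1.187 s.

1.19 s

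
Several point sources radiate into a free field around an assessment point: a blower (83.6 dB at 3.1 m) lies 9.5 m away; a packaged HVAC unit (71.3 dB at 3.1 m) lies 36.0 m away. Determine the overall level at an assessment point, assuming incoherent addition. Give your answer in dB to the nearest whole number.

74 dB

First find each source's level at the receiver (point-source: −20·log₁₀(r/r_ref)), then combine on an intensity basis.
blower: 83.6 − 20·log₁₀(9.5/3.1) = 83.6 − 9.73 = 73.87 dB.
packaged HVAC unit: 71.3 − 20·log₁₀(36.0/3.1) = 71.3 − 21.30 = 50.00 dB.
Σ 10^(L/10) = 2.449e+07 → L_total = 10·log₁₀(2.449e+07) = 73.89 dB.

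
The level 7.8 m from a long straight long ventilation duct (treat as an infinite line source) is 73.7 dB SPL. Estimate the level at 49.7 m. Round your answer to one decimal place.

Cylindrical spreading from a line source gives a 10·log₁₀(r₂/r₁) drop.
L₂ = 73.7 − 10·log₁₀(49.7/7.8) = 73.7 − 8.043 = 65.66 dB SPL.

65.7 dB SPL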